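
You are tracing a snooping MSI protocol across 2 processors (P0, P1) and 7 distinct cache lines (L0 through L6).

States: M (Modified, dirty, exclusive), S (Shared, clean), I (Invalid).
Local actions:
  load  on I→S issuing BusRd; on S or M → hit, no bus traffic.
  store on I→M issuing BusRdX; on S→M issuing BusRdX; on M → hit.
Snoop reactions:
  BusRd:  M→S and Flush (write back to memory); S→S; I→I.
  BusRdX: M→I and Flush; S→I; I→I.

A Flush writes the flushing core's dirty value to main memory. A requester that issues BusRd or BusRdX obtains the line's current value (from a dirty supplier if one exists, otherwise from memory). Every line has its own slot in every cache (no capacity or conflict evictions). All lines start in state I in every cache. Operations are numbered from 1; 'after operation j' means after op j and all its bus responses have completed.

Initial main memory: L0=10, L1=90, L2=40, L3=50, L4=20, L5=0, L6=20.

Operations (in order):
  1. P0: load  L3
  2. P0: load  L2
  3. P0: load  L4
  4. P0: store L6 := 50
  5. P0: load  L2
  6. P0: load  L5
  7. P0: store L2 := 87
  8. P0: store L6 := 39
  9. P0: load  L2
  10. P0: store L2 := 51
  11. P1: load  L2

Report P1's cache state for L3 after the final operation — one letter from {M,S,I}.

1. P0: load  L3  bus=[BusRd]  L3: P0=S P1=I  mem[L3]=50
2. P0: load  L2  bus=[BusRd]  L2: P0=S P1=I  mem[L2]=40
3. P0: load  L4  bus=[BusRd]  L4: P0=S P1=I  mem[L4]=20
4. P0: store L6 := 50  bus=[BusRdX]  L6: P0=M P1=I  mem[L6]=20
5. P0: load  L2  bus=[-]  L2: P0=S P1=I  mem[L2]=40
6. P0: load  L5  bus=[BusRd]  L5: P0=S P1=I  mem[L5]=0
7. P0: store L2 := 87  bus=[BusRdX]  L2: P0=M P1=I  mem[L2]=40
8. P0: store L6 := 39  bus=[-]  L6: P0=M P1=I  mem[L6]=20
9. P0: load  L2  bus=[-]  L2: P0=M P1=I  mem[L2]=40
10. P0: store L2 := 51  bus=[-]  L2: P0=M P1=I  mem[L2]=40
11. P1: load  L2  bus=[BusRd,Flush]  L2: P0=S P1=S  mem[L2]=51

state = I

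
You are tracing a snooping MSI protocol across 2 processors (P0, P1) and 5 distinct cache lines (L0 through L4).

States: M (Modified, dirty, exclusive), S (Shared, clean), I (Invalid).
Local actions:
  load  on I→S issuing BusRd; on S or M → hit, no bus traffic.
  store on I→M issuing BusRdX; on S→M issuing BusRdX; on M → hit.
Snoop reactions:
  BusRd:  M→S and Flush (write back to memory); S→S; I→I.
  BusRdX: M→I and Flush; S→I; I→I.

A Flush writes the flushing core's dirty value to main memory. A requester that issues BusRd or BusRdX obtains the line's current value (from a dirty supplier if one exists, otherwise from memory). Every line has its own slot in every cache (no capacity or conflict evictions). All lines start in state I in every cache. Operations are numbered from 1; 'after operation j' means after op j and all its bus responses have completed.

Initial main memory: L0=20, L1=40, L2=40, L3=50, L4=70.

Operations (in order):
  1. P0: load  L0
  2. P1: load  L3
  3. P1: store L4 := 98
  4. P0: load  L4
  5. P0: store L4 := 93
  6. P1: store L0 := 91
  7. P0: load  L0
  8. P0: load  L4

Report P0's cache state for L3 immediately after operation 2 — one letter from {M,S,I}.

state = I

step 1: P0: load  L0  ⟶  SI  (L0)  txn=BusRd  M[L0]=20
step 2: P1: load  L3  ⟶  IS  (L3)  txn=BusRd  M[L3]=50
step 3: P1: store L4 := 98  ⟶  IM  (L4)  txn=BusRdX  M[L4]=70
step 4: P0: load  L4  ⟶  SS  (L4)  txn=BusRd+Flush  M[L4]=98
step 5: P0: store L4 := 93  ⟶  MI  (L4)  txn=BusRdX  M[L4]=98
step 6: P1: store L0 := 91  ⟶  IM  (L0)  txn=BusRdX  M[L0]=20
step 7: P0: load  L0  ⟶  SS  (L0)  txn=BusRd+Flush  M[L0]=91
step 8: P0: load  L4  ⟶  MI  (L4)  txn=∅  M[L4]=98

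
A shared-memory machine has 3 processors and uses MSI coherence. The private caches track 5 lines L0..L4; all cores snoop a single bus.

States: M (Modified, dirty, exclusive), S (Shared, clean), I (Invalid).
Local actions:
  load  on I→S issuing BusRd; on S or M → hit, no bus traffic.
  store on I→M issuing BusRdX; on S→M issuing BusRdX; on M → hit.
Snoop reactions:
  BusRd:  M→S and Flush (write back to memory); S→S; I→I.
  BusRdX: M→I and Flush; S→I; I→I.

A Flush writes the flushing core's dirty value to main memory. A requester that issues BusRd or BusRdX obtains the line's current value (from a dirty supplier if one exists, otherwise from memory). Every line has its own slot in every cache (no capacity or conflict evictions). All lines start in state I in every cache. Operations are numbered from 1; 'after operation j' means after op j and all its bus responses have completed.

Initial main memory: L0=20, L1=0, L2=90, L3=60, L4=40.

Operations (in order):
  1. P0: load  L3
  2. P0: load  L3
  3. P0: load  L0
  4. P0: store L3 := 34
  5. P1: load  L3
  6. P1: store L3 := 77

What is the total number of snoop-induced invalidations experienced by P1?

invalidations = 0

[1] P0: load  L3 | P0:S(60), P1:I, P2:I | bus: BusRd
[2] P0: load  L3 | P0:S(60), P1:I, P2:I | bus: none
[3] P0: load  L0 | P0:S(20), P1:I, P2:I | bus: BusRd
[4] P0: store L3 := 34 | P0:M(34), P1:I, P2:I | bus: BusRdX
[5] P1: load  L3 | P0:S(34), P1:S(34), P2:I | bus: BusRd,Flush
[6] P1: store L3 := 77 | P0:I, P1:M(77), P2:I | bus: BusRdX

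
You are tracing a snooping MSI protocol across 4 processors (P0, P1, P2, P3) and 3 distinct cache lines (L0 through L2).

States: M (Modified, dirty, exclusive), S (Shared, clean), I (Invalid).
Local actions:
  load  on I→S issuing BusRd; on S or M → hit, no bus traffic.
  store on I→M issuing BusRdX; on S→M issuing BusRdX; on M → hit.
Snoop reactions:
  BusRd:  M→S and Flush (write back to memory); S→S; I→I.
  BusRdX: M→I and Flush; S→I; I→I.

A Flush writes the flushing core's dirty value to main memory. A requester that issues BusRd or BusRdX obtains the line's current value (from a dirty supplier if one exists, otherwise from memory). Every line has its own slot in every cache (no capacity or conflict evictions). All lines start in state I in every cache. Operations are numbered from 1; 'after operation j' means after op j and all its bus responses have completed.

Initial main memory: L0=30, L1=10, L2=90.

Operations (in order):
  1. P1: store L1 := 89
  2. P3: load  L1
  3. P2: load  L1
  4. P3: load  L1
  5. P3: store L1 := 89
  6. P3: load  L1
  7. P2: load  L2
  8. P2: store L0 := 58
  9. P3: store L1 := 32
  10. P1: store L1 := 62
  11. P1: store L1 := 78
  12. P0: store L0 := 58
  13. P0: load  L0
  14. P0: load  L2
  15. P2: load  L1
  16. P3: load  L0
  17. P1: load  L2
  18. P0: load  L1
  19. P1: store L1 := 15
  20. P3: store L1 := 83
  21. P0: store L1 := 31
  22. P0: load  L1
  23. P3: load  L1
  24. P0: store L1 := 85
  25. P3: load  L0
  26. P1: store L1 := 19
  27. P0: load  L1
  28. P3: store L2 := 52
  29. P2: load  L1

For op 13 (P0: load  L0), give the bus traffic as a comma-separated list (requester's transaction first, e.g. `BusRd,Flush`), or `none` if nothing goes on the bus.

bus = none

[1] P1: store L1 := 89 | P0:I, P1:M(89), P2:I, P3:I | bus: BusRdX
[2] P3: load  L1 | P0:I, P1:S(89), P2:I, P3:S(89) | bus: BusRd,Flush
[3] P2: load  L1 | P0:I, P1:S(89), P2:S(89), P3:S(89) | bus: BusRd
[4] P3: load  L1 | P0:I, P1:S(89), P2:S(89), P3:S(89) | bus: none
[5] P3: store L1 := 89 | P0:I, P1:I, P2:I, P3:M(89) | bus: BusRdX
[6] P3: load  L1 | P0:I, P1:I, P2:I, P3:M(89) | bus: none
[7] P2: load  L2 | P0:I, P1:I, P2:S(90), P3:I | bus: BusRd
[8] P2: store L0 := 58 | P0:I, P1:I, P2:M(58), P3:I | bus: BusRdX
[9] P3: store L1 := 32 | P0:I, P1:I, P2:I, P3:M(32) | bus: none
[10] P1: store L1 := 62 | P0:I, P1:M(62), P2:I, P3:I | bus: BusRdX,Flush
[11] P1: store L1 := 78 | P0:I, P1:M(78), P2:I, P3:I | bus: none
[12] P0: store L0 := 58 | P0:M(58), P1:I, P2:I, P3:I | bus: BusRdX,Flush
[13] P0: load  L0 | P0:M(58), P1:I, P2:I, P3:I | bus: none
[14] P0: load  L2 | P0:S(90), P1:I, P2:S(90), P3:I | bus: BusRd
[15] P2: load  L1 | P0:I, P1:S(78), P2:S(78), P3:I | bus: BusRd,Flush
[16] P3: load  L0 | P0:S(58), P1:I, P2:I, P3:S(58) | bus: BusRd,Flush
[17] P1: load  L2 | P0:S(90), P1:S(90), P2:S(90), P3:I | bus: BusRd
[18] P0: load  L1 | P0:S(78), P1:S(78), P2:S(78), P3:I | bus: BusRd
[19] P1: store L1 := 15 | P0:I, P1:M(15), P2:I, P3:I | bus: BusRdX
[20] P3: store L1 := 83 | P0:I, P1:I, P2:I, P3:M(83) | bus: BusRdX,Flush
[21] P0: store L1 := 31 | P0:M(31), P1:I, P2:I, P3:I | bus: BusRdX,Flush
[22] P0: load  L1 | P0:M(31), P1:I, P2:I, P3:I | bus: none
[23] P3: load  L1 | P0:S(31), P1:I, P2:I, P3:S(31) | bus: BusRd,Flush
[24] P0: store L1 := 85 | P0:M(85), P1:I, P2:I, P3:I | bus: BusRdX
[25] P3: load  L0 | P0:S(58), P1:I, P2:I, P3:S(58) | bus: none
[26] P1: store L1 := 19 | P0:I, P1:M(19), P2:I, P3:I | bus: BusRdX,Flush
[27] P0: load  L1 | P0:S(19), P1:S(19), P2:I, P3:I | bus: BusRd,Flush
[28] P3: store L2 := 52 | P0:I, P1:I, P2:I, P3:M(52) | bus: BusRdX
[29] P2: load  L1 | P0:S(19), P1:S(19), P2:S(19), P3:I | bus: BusRd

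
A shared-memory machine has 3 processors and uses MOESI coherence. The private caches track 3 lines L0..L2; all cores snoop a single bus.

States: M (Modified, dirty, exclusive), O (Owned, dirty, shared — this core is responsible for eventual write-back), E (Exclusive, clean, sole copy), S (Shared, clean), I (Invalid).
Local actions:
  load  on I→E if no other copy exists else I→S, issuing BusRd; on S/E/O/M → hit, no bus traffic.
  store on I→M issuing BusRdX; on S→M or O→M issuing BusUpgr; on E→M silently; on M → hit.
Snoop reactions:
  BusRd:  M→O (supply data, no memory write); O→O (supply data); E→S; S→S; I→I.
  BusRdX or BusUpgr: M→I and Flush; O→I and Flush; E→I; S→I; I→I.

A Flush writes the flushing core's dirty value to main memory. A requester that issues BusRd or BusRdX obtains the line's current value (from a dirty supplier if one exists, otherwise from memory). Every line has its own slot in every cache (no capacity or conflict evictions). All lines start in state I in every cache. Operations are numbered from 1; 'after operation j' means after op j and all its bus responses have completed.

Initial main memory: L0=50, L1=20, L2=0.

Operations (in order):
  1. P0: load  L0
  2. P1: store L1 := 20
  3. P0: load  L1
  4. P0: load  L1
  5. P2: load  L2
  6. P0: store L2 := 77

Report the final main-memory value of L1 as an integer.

1. P0: load  L0  bus=[BusRd]  L0: P0=E P1=I P2=I  mem[L0]=50
2. P1: store L1 := 20  bus=[BusRdX]  L1: P0=I P1=M P2=I  mem[L1]=20
3. P0: load  L1  bus=[BusRd]  L1: P0=S P1=O P2=I  mem[L1]=20
4. P0: load  L1  bus=[-]  L1: P0=S P1=O P2=I  mem[L1]=20
5. P2: load  L2  bus=[BusRd]  L2: P0=I P1=I P2=E  mem[L2]=0
6. P0: store L2 := 77  bus=[BusRdX]  L2: P0=M P1=I P2=I  mem[L2]=0

memory[L1] = 20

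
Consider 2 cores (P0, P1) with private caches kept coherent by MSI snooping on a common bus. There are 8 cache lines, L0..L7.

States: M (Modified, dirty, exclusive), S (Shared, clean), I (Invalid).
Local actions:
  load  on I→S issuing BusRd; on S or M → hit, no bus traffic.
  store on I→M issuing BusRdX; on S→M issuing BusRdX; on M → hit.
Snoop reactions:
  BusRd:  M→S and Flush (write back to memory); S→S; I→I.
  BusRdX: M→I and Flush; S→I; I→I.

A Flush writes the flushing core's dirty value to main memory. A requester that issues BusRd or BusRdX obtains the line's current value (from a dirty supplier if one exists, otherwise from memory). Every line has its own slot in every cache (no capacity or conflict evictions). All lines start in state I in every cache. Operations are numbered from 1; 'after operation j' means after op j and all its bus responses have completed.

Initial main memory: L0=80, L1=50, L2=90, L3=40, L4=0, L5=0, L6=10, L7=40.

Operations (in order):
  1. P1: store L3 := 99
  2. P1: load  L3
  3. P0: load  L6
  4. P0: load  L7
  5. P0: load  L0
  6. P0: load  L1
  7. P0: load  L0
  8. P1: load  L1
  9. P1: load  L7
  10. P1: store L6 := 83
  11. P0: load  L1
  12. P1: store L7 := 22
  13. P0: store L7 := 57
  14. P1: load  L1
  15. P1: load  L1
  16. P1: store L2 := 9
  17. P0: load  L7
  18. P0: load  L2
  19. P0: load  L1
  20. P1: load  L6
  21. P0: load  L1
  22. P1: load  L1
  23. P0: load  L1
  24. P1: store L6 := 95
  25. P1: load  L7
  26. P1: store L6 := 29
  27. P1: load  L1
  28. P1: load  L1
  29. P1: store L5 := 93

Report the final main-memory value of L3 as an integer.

memory[L3] = 40

1. P1: store L3 := 99  bus=[BusRdX]  L3: P0=I P1=M  mem[L3]=40
2. P1: load  L3  bus=[-]  L3: P0=I P1=M  mem[L3]=40
3. P0: load  L6  bus=[BusRd]  L6: P0=S P1=I  mem[L6]=10
4. P0: load  L7  bus=[BusRd]  L7: P0=S P1=I  mem[L7]=40
5. P0: load  L0  bus=[BusRd]  L0: P0=S P1=I  mem[L0]=80
6. P0: load  L1  bus=[BusRd]  L1: P0=S P1=I  mem[L1]=50
7. P0: load  L0  bus=[-]  L0: P0=S P1=I  mem[L0]=80
8. P1: load  L1  bus=[BusRd]  L1: P0=S P1=S  mem[L1]=50
9. P1: load  L7  bus=[BusRd]  L7: P0=S P1=S  mem[L7]=40
10. P1: store L6 := 83  bus=[BusRdX]  L6: P0=I P1=M  mem[L6]=10
11. P0: load  L1  bus=[-]  L1: P0=S P1=S  mem[L1]=50
12. P1: store L7 := 22  bus=[BusRdX]  L7: P0=I P1=M  mem[L7]=40
13. P0: store L7 := 57  bus=[BusRdX,Flush]  L7: P0=M P1=I  mem[L7]=22
14. P1: load  L1  bus=[-]  L1: P0=S P1=S  mem[L1]=50
15. P1: load  L1  bus=[-]  L1: P0=S P1=S  mem[L1]=50
16. P1: store L2 := 9  bus=[BusRdX]  L2: P0=I P1=M  mem[L2]=90
17. P0: load  L7  bus=[-]  L7: P0=M P1=I  mem[L7]=22
18. P0: load  L2  bus=[BusRd,Flush]  L2: P0=S P1=S  mem[L2]=9
19. P0: load  L1  bus=[-]  L1: P0=S P1=S  mem[L1]=50
20. P1: load  L6  bus=[-]  L6: P0=I P1=M  mem[L6]=10
21. P0: load  L1  bus=[-]  L1: P0=S P1=S  mem[L1]=50
22. P1: load  L1  bus=[-]  L1: P0=S P1=S  mem[L1]=50
23. P0: load  L1  bus=[-]  L1: P0=S P1=S  mem[L1]=50
24. P1: store L6 := 95  bus=[-]  L6: P0=I P1=M  mem[L6]=10
25. P1: load  L7  bus=[BusRd,Flush]  L7: P0=S P1=S  mem[L7]=57
26. P1: store L6 := 29  bus=[-]  L6: P0=I P1=M  mem[L6]=10
27. P1: load  L1  bus=[-]  L1: P0=S P1=S  mem[L1]=50
28. P1: load  L1  bus=[-]  L1: P0=S P1=S  mem[L1]=50
29. P1: store L5 := 93  bus=[BusRdX]  L5: P0=I P1=M  mem[L5]=0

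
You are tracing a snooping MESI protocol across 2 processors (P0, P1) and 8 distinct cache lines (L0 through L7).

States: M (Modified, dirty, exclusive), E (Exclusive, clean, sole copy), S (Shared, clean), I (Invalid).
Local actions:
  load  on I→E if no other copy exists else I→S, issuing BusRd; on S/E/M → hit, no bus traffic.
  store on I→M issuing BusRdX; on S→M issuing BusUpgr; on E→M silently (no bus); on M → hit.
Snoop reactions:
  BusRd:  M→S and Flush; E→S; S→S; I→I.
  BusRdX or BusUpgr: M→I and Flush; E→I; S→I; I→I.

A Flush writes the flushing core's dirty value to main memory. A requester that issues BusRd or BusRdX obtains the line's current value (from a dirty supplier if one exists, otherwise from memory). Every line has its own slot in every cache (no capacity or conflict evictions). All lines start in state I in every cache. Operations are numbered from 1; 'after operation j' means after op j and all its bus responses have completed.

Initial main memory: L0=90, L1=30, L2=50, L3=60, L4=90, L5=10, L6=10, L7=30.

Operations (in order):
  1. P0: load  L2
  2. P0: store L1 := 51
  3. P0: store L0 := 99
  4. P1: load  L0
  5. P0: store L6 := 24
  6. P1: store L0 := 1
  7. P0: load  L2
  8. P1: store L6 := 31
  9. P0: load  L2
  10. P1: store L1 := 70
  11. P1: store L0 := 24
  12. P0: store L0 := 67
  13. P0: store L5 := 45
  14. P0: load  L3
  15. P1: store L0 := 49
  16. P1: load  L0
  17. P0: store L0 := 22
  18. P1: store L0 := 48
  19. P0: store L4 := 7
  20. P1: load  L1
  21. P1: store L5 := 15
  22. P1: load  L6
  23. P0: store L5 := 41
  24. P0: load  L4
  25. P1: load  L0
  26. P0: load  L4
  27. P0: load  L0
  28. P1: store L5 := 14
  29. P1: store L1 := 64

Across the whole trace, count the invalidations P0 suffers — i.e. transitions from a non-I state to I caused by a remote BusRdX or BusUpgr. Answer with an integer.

[1] P0: load  L2 | P0:E(50), P1:I | bus: BusRd
[2] P0: store L1 := 51 | P0:M(51), P1:I | bus: BusRdX
[3] P0: store L0 := 99 | P0:M(99), P1:I | bus: BusRdX
[4] P1: load  L0 | P0:S(99), P1:S(99) | bus: BusRd,Flush
[5] P0: store L6 := 24 | P0:M(24), P1:I | bus: BusRdX
[6] P1: store L0 := 1 | P0:I, P1:M(1) | bus: BusUpgr
[7] P0: load  L2 | P0:E(50), P1:I | bus: none
[8] P1: store L6 := 31 | P0:I, P1:M(31) | bus: BusRdX,Flush
[9] P0: load  L2 | P0:E(50), P1:I | bus: none
[10] P1: store L1 := 70 | P0:I, P1:M(70) | bus: BusRdX,Flush
[11] P1: store L0 := 24 | P0:I, P1:M(24) | bus: none
[12] P0: store L0 := 67 | P0:M(67), P1:I | bus: BusRdX,Flush
[13] P0: store L5 := 45 | P0:M(45), P1:I | bus: BusRdX
[14] P0: load  L3 | P0:E(60), P1:I | bus: BusRd
[15] P1: store L0 := 49 | P0:I, P1:M(49) | bus: BusRdX,Flush
[16] P1: load  L0 | P0:I, P1:M(49) | bus: none
[17] P0: store L0 := 22 | P0:M(22), P1:I | bus: BusRdX,Flush
[18] P1: store L0 := 48 | P0:I, P1:M(48) | bus: BusRdX,Flush
[19] P0: store L4 := 7 | P0:M(7), P1:I | bus: BusRdX
[20] P1: load  L1 | P0:I, P1:M(70) | bus: none
[21] P1: store L5 := 15 | P0:I, P1:M(15) | bus: BusRdX,Flush
[22] P1: load  L6 | P0:I, P1:M(31) | bus: none
[23] P0: store L5 := 41 | P0:M(41), P1:I | bus: BusRdX,Flush
[24] P0: load  L4 | P0:M(7), P1:I | bus: none
[25] P1: load  L0 | P0:I, P1:M(48) | bus: none
[26] P0: load  L4 | P0:M(7), P1:I | bus: none
[27] P0: load  L0 | P0:S(48), P1:S(48) | bus: BusRd,Flush
[28] P1: store L5 := 14 | P0:I, P1:M(14) | bus: BusRdX,Flush
[29] P1: store L1 := 64 | P0:I, P1:M(64) | bus: none

invalidations = 7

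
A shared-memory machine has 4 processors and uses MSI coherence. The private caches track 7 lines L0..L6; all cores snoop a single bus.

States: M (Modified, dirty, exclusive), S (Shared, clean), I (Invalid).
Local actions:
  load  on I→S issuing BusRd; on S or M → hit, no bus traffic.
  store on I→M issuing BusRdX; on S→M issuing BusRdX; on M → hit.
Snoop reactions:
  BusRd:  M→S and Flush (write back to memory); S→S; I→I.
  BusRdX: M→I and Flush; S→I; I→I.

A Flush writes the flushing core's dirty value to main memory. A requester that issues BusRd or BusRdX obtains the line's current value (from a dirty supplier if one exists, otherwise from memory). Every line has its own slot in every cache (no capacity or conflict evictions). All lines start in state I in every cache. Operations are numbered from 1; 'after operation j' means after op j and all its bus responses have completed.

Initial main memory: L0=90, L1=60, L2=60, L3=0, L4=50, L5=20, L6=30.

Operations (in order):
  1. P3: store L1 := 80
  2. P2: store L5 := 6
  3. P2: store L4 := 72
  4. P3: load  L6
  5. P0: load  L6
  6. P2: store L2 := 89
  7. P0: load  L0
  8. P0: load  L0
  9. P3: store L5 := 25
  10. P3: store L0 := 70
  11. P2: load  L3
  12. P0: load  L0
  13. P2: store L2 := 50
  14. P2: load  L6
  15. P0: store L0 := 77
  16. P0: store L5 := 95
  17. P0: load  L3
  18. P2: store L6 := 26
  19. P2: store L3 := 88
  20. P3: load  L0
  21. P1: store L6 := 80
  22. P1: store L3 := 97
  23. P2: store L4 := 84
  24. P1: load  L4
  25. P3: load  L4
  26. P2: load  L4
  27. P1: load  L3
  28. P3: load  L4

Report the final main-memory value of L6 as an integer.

  op1 P3: store L1 := 80 → I/I/I/M on L1; bus BusRdX; mem=60
  op2 P2: store L5 := 6 → I/I/M/I on L5; bus BusRdX; mem=20
  op3 P2: store L4 := 72 → I/I/M/I on L4; bus BusRdX; mem=50
  op4 P3: load  L6 → I/I/I/S on L6; bus BusRd; mem=30
  op5 P0: load  L6 → S/I/I/S on L6; bus BusRd; mem=30
  op6 P2: store L2 := 89 → I/I/M/I on L2; bus BusRdX; mem=60
  op7 P0: load  L0 → S/I/I/I on L0; bus BusRd; mem=90
  op8 P0: load  L0 → S/I/I/I on L0; bus (none); mem=90
  op9 P3: store L5 := 25 → I/I/I/M on L5; bus BusRdX Flush; mem=6
  op10 P3: store L0 := 70 → I/I/I/M on L0; bus BusRdX; mem=90
  op11 P2: load  L3 → I/I/S/I on L3; bus BusRd; mem=0
  op12 P0: load  L0 → S/I/I/S on L0; bus BusRd Flush; mem=70
  op13 P2: store L2 := 50 → I/I/M/I on L2; bus (none); mem=60
  op14 P2: load  L6 → S/I/S/S on L6; bus BusRd; mem=30
  op15 P0: store L0 := 77 → M/I/I/I on L0; bus BusRdX; mem=70
  op16 P0: store L5 := 95 → M/I/I/I on L5; bus BusRdX Flush; mem=25
  op17 P0: load  L3 → S/I/S/I on L3; bus BusRd; mem=0
  op18 P2: store L6 := 26 → I/I/M/I on L6; bus BusRdX; mem=30
  op19 P2: store L3 := 88 → I/I/M/I on L3; bus BusRdX; mem=0
  op20 P3: load  L0 → S/I/I/S on L0; bus BusRd Flush; mem=77
  op21 P1: store L6 := 80 → I/M/I/I on L6; bus BusRdX Flush; mem=26
  op22 P1: store L3 := 97 → I/M/I/I on L3; bus BusRdX Flush; mem=88
  op23 P2: store L4 := 84 → I/I/M/I on L4; bus (none); mem=50
  op24 P1: load  L4 → I/S/S/I on L4; bus BusRd Flush; mem=84
  op25 P3: load  L4 → I/S/S/S on L4; bus BusRd; mem=84
  op26 P2: load  L4 → I/S/S/S on L4; bus (none); mem=84
  op27 P1: load  L3 → I/M/I/I on L3; bus (none); mem=88
  op28 P3: load  L4 → I/S/S/S on L4; bus (none); mem=84

memory[L6] = 26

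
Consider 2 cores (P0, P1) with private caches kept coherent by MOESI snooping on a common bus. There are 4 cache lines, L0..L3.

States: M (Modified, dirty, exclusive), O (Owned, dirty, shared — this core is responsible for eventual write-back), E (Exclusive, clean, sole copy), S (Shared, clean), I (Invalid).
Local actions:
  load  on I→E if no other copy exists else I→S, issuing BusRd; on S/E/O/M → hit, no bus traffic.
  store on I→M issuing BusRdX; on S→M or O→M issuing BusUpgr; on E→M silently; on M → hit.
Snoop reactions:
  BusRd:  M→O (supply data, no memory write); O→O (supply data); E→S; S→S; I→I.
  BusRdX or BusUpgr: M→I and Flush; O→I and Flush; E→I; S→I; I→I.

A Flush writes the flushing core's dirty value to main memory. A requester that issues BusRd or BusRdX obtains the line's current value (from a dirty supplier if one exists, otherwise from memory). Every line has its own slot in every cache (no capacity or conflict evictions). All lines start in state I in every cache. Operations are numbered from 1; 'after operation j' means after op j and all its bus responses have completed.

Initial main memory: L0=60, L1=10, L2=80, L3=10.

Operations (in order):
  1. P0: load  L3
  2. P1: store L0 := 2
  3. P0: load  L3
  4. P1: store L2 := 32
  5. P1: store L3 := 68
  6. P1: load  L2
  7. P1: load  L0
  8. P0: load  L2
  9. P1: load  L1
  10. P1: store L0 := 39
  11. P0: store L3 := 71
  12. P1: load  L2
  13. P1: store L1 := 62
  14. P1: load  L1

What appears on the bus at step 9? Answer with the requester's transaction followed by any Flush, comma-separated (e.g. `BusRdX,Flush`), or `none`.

bus = BusRd

1. P0: load  L3  bus=[BusRd]  L3: P0=E P1=I  mem[L3]=10
2. P1: store L0 := 2  bus=[BusRdX]  L0: P0=I P1=M  mem[L0]=60
3. P0: load  L3  bus=[-]  L3: P0=E P1=I  mem[L3]=10
4. P1: store L2 := 32  bus=[BusRdX]  L2: P0=I P1=M  mem[L2]=80
5. P1: store L3 := 68  bus=[BusRdX]  L3: P0=I P1=M  mem[L3]=10
6. P1: load  L2  bus=[-]  L2: P0=I P1=M  mem[L2]=80
7. P1: load  L0  bus=[-]  L0: P0=I P1=M  mem[L0]=60
8. P0: load  L2  bus=[BusRd]  L2: P0=S P1=O  mem[L2]=80
9. P1: load  L1  bus=[BusRd]  L1: P0=I P1=E  mem[L1]=10
10. P1: store L0 := 39  bus=[-]  L0: P0=I P1=M  mem[L0]=60
11. P0: store L3 := 71  bus=[BusRdX,Flush]  L3: P0=M P1=I  mem[L3]=68
12. P1: load  L2  bus=[-]  L2: P0=S P1=O  mem[L2]=80
13. P1: store L1 := 62  bus=[-]  L1: P0=I P1=M  mem[L1]=10
14. P1: load  L1  bus=[-]  L1: P0=I P1=M  mem[L1]=10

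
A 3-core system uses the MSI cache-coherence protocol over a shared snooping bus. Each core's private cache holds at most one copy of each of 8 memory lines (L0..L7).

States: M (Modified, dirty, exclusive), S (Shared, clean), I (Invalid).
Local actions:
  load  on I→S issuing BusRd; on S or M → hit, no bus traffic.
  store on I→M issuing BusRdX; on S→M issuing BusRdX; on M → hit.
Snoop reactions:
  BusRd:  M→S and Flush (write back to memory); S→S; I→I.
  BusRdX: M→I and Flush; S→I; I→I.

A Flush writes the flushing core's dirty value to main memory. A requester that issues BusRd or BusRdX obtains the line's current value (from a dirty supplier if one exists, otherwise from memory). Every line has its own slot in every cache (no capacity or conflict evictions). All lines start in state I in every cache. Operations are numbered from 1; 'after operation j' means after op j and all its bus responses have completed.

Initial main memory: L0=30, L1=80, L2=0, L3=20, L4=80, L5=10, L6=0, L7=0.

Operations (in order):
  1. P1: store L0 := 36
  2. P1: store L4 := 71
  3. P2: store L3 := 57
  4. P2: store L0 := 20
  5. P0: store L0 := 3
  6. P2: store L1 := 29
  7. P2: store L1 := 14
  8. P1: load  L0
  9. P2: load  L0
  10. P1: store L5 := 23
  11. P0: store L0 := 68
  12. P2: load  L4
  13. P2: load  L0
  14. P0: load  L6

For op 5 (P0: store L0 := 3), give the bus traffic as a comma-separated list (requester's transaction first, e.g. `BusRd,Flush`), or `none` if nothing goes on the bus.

bus = BusRdX,Flush

1. P1: store L0 := 36  bus=[BusRdX]  L0: P0=I P1=M P2=I  mem[L0]=30
2. P1: store L4 := 71  bus=[BusRdX]  L4: P0=I P1=M P2=I  mem[L4]=80
3. P2: store L3 := 57  bus=[BusRdX]  L3: P0=I P1=I P2=M  mem[L3]=20
4. P2: store L0 := 20  bus=[BusRdX,Flush]  L0: P0=I P1=I P2=M  mem[L0]=36
5. P0: store L0 := 3  bus=[BusRdX,Flush]  L0: P0=M P1=I P2=I  mem[L0]=20
6. P2: store L1 := 29  bus=[BusRdX]  L1: P0=I P1=I P2=M  mem[L1]=80
7. P2: store L1 := 14  bus=[-]  L1: P0=I P1=I P2=M  mem[L1]=80
8. P1: load  L0  bus=[BusRd,Flush]  L0: P0=S P1=S P2=I  mem[L0]=3
9. P2: load  L0  bus=[BusRd]  L0: P0=S P1=S P2=S  mem[L0]=3
10. P1: store L5 := 23  bus=[BusRdX]  L5: P0=I P1=M P2=I  mem[L5]=10
11. P0: store L0 := 68  bus=[BusRdX]  L0: P0=M P1=I P2=I  mem[L0]=3
12. P2: load  L4  bus=[BusRd,Flush]  L4: P0=I P1=S P2=S  mem[L4]=71
13. P2: load  L0  bus=[BusRd,Flush]  L0: P0=S P1=I P2=S  mem[L0]=68
14. P0: load  L6  bus=[BusRd]  L6: P0=S P1=I P2=I  mem[L6]=0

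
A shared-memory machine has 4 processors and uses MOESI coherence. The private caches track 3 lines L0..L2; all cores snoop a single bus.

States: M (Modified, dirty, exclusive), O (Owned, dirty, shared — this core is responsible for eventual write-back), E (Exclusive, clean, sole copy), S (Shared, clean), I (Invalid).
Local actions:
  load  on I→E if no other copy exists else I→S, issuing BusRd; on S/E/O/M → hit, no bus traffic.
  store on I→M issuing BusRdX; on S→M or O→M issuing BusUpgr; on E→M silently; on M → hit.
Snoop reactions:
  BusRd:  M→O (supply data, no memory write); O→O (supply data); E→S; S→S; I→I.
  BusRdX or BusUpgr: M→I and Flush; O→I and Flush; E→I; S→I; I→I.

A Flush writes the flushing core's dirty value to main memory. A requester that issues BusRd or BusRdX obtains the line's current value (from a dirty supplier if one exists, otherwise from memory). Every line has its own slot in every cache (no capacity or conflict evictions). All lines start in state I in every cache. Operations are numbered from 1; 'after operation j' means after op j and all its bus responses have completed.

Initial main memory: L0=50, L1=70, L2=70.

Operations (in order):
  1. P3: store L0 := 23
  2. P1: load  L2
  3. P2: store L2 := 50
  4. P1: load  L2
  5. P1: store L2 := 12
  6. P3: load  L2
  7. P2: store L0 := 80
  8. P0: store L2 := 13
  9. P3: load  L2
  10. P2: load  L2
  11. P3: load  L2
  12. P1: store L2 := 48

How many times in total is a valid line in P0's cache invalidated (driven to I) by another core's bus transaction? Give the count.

  op1 P3: store L0 := 23 → I/I/I/M on L0; bus BusRdX; mem=50
  op2 P1: load  L2 → I/E/I/I on L2; bus BusRd; mem=70
  op3 P2: store L2 := 50 → I/I/M/I on L2; bus BusRdX; mem=70
  op4 P1: load  L2 → I/S/O/I on L2; bus BusRd; mem=70
  op5 P1: store L2 := 12 → I/M/I/I on L2; bus BusUpgr Flush; mem=50
  op6 P3: load  L2 → I/O/I/S on L2; bus BusRd; mem=50
  op7 P2: store L0 := 80 → I/I/M/I on L0; bus BusRdX Flush; mem=23
  op8 P0: store L2 := 13 → M/I/I/I on L2; bus BusRdX Flush; mem=12
  op9 P3: load  L2 → O/I/I/S on L2; bus BusRd; mem=12
  op10 P2: load  L2 → O/I/S/S on L2; bus BusRd; mem=12
  op11 P3: load  L2 → O/I/S/S on L2; bus (none); mem=12
  op12 P1: store L2 := 48 → I/M/I/I on L2; bus BusRdX Flush; mem=13

invalidations = 1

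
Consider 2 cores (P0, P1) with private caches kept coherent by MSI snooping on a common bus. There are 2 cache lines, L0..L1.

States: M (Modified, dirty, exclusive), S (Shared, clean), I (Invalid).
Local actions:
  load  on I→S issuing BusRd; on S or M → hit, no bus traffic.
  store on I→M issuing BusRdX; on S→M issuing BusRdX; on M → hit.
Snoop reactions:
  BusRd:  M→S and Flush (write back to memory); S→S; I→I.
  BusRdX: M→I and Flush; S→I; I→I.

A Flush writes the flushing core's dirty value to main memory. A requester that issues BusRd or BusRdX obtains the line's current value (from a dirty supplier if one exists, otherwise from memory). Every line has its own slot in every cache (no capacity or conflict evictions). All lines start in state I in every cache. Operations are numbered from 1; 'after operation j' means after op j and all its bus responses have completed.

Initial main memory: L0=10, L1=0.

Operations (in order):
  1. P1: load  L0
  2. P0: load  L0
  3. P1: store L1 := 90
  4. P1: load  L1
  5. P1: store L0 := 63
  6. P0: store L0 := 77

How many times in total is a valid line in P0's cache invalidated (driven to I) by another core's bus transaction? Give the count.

step 1: P1: load  L0  ⟶  IS  (L0)  txn=BusRd  M[L0]=10
step 2: P0: load  L0  ⟶  SS  (L0)  txn=BusRd  M[L0]=10
step 3: P1: store L1 := 90  ⟶  IM  (L1)  txn=BusRdX  M[L1]=0
step 4: P1: load  L1  ⟶  IM  (L1)  txn=∅  M[L1]=0
step 5: P1: store L0 := 63  ⟶  IM  (L0)  txn=BusRdX  M[L0]=10
step 6: P0: store L0 := 77  ⟶  MI  (L0)  txn=BusRdX+Flush  M[L0]=63

invalidations = 1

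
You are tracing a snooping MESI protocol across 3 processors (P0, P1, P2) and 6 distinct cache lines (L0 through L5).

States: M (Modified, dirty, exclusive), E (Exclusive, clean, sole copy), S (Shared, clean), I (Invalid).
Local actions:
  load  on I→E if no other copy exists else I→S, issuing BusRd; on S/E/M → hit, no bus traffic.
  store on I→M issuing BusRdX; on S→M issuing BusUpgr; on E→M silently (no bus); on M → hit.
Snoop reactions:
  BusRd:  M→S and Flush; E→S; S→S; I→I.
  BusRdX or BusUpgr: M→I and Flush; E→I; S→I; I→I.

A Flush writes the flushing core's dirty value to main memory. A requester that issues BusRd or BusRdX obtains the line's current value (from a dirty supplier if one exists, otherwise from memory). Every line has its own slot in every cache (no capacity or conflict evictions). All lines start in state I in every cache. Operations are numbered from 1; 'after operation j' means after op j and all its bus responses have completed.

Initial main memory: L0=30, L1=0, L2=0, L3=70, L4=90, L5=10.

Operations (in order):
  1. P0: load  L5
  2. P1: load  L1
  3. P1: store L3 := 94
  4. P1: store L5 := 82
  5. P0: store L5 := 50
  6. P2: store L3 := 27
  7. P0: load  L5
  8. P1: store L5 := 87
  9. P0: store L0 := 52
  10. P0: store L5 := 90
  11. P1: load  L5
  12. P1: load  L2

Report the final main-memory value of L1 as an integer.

memory[L1] = 0

[1] P0: load  L5 | P0:E(10), P1:I, P2:I | bus: BusRd
[2] P1: load  L1 | P0:I, P1:E(0), P2:I | bus: BusRd
[3] P1: store L3 := 94 | P0:I, P1:M(94), P2:I | bus: BusRdX
[4] P1: store L5 := 82 | P0:I, P1:M(82), P2:I | bus: BusRdX
[5] P0: store L5 := 50 | P0:M(50), P1:I, P2:I | bus: BusRdX,Flush
[6] P2: store L3 := 27 | P0:I, P1:I, P2:M(27) | bus: BusRdX,Flush
[7] P0: load  L5 | P0:M(50), P1:I, P2:I | bus: none
[8] P1: store L5 := 87 | P0:I, P1:M(87), P2:I | bus: BusRdX,Flush
[9] P0: store L0 := 52 | P0:M(52), P1:I, P2:I | bus: BusRdX
[10] P0: store L5 := 90 | P0:M(90), P1:I, P2:I | bus: BusRdX,Flush
[11] P1: load  L5 | P0:S(90), P1:S(90), P2:I | bus: BusRd,Flush
[12] P1: load  L2 | P0:I, P1:E(0), P2:I | bus: BusRd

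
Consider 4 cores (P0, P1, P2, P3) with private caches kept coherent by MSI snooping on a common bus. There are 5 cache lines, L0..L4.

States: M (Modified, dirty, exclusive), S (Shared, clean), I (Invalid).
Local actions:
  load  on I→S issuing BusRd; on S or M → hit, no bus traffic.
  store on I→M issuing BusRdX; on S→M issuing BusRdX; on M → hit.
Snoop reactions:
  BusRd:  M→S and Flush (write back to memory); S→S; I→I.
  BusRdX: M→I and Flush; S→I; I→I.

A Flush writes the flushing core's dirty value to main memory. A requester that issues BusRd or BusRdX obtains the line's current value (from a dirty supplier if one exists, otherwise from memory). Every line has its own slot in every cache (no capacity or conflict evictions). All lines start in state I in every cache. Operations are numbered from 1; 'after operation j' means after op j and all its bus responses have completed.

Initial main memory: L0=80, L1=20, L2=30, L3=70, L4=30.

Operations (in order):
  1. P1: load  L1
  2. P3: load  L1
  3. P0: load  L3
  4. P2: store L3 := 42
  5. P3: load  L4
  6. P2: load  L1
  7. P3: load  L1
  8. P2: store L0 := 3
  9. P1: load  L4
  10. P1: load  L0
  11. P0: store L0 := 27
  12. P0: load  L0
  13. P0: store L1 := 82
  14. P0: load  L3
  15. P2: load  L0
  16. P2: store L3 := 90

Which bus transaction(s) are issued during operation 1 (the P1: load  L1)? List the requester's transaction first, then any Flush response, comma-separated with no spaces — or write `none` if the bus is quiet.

bus = BusRd

1. P1: load  L1  bus=[BusRd]  L1: P0=I P1=S P2=I P3=I  mem[L1]=20
2. P3: load  L1  bus=[BusRd]  L1: P0=I P1=S P2=I P3=S  mem[L1]=20
3. P0: load  L3  bus=[BusRd]  L3: P0=S P1=I P2=I P3=I  mem[L3]=70
4. P2: store L3 := 42  bus=[BusRdX]  L3: P0=I P1=I P2=M P3=I  mem[L3]=70
5. P3: load  L4  bus=[BusRd]  L4: P0=I P1=I P2=I P3=S  mem[L4]=30
6. P2: load  L1  bus=[BusRd]  L1: P0=I P1=S P2=S P3=S  mem[L1]=20
7. P3: load  L1  bus=[-]  L1: P0=I P1=S P2=S P3=S  mem[L1]=20
8. P2: store L0 := 3  bus=[BusRdX]  L0: P0=I P1=I P2=M P3=I  mem[L0]=80
9. P1: load  L4  bus=[BusRd]  L4: P0=I P1=S P2=I P3=S  mem[L4]=30
10. P1: load  L0  bus=[BusRd,Flush]  L0: P0=I P1=S P2=S P3=I  mem[L0]=3
11. P0: store L0 := 27  bus=[BusRdX]  L0: P0=M P1=I P2=I P3=I  mem[L0]=3
12. P0: load  L0  bus=[-]  L0: P0=M P1=I P2=I P3=I  mem[L0]=3
13. P0: store L1 := 82  bus=[BusRdX]  L1: P0=M P1=I P2=I P3=I  mem[L1]=20
14. P0: load  L3  bus=[BusRd,Flush]  L3: P0=S P1=I P2=S P3=I  mem[L3]=42
15. P2: load  L0  bus=[BusRd,Flush]  L0: P0=S P1=I P2=S P3=I  mem[L0]=27
16. P2: store L3 := 90  bus=[BusRdX]  L3: P0=I P1=I P2=M P3=I  mem[L3]=42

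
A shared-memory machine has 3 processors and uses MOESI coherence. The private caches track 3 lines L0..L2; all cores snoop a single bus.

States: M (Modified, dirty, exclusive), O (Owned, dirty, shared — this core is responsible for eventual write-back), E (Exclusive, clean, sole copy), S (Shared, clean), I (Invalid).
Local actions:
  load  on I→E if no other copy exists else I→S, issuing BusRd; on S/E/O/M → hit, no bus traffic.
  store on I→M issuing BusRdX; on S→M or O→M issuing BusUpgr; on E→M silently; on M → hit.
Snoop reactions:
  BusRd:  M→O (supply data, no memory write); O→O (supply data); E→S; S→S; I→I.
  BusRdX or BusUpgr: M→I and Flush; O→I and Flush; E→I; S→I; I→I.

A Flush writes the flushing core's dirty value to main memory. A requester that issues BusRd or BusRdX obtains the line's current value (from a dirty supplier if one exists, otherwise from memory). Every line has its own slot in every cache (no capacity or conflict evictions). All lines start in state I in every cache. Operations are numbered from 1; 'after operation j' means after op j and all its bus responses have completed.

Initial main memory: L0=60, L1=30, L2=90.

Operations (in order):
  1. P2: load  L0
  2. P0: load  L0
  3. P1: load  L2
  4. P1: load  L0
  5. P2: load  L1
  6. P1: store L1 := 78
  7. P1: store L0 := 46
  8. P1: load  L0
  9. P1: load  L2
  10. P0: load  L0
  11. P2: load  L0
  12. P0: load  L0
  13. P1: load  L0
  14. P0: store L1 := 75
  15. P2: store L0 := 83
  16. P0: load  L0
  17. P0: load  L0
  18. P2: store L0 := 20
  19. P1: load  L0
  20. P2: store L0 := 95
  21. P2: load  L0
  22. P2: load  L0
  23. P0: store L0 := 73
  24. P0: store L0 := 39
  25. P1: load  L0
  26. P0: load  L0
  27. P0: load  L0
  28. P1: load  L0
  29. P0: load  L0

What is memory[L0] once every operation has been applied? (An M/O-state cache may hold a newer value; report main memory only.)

[1] P2: load  L0 | P0:I, P1:I, P2:E(60) | bus: BusRd
[2] P0: load  L0 | P0:S(60), P1:I, P2:S(60) | bus: BusRd
[3] P1: load  L2 | P0:I, P1:E(90), P2:I | bus: BusRd
[4] P1: load  L0 | P0:S(60), P1:S(60), P2:S(60) | bus: BusRd
[5] P2: load  L1 | P0:I, P1:I, P2:E(30) | bus: BusRd
[6] P1: store L1 := 78 | P0:I, P1:M(78), P2:I | bus: BusRdX
[7] P1: store L0 := 46 | P0:I, P1:M(46), P2:I | bus: BusUpgr
[8] P1: load  L0 | P0:I, P1:M(46), P2:I | bus: none
[9] P1: load  L2 | P0:I, P1:E(90), P2:I | bus: none
[10] P0: load  L0 | P0:S(46), P1:O(46), P2:I | bus: BusRd
[11] P2: load  L0 | P0:S(46), P1:O(46), P2:S(46) | bus: BusRd
[12] P0: load  L0 | P0:S(46), P1:O(46), P2:S(46) | bus: none
[13] P1: load  L0 | P0:S(46), P1:O(46), P2:S(46) | bus: none
[14] P0: store L1 := 75 | P0:M(75), P1:I, P2:I | bus: BusRdX,Flush
[15] P2: store L0 := 83 | P0:I, P1:I, P2:M(83) | bus: BusUpgr,Flush
[16] P0: load  L0 | P0:S(83), P1:I, P2:O(83) | bus: BusRd
[17] P0: load  L0 | P0:S(83), P1:I, P2:O(83) | bus: none
[18] P2: store L0 := 20 | P0:I, P1:I, P2:M(20) | bus: BusUpgr
[19] P1: load  L0 | P0:I, P1:S(20), P2:O(20) | bus: BusRd
[20] P2: store L0 := 95 | P0:I, P1:I, P2:M(95) | bus: BusUpgr
[21] P2: load  L0 | P0:I, P1:I, P2:M(95) | bus: none
[22] P2: load  L0 | P0:I, P1:I, P2:M(95) | bus: none
[23] P0: store L0 := 73 | P0:M(73), P1:I, P2:I | bus: BusRdX,Flush
[24] P0: store L0 := 39 | P0:M(39), P1:I, P2:I | bus: none
[25] P1: load  L0 | P0:O(39), P1:S(39), P2:I | bus: BusRd
[26] P0: load  L0 | P0:O(39), P1:S(39), P2:I | bus: none
[27] P0: load  L0 | P0:O(39), P1:S(39), P2:I | bus: none
[28] P1: load  L0 | P0:O(39), P1:S(39), P2:I | bus: none
[29] P0: load  L0 | P0:O(39), P1:S(39), P2:I | bus: none

memory[L0] = 95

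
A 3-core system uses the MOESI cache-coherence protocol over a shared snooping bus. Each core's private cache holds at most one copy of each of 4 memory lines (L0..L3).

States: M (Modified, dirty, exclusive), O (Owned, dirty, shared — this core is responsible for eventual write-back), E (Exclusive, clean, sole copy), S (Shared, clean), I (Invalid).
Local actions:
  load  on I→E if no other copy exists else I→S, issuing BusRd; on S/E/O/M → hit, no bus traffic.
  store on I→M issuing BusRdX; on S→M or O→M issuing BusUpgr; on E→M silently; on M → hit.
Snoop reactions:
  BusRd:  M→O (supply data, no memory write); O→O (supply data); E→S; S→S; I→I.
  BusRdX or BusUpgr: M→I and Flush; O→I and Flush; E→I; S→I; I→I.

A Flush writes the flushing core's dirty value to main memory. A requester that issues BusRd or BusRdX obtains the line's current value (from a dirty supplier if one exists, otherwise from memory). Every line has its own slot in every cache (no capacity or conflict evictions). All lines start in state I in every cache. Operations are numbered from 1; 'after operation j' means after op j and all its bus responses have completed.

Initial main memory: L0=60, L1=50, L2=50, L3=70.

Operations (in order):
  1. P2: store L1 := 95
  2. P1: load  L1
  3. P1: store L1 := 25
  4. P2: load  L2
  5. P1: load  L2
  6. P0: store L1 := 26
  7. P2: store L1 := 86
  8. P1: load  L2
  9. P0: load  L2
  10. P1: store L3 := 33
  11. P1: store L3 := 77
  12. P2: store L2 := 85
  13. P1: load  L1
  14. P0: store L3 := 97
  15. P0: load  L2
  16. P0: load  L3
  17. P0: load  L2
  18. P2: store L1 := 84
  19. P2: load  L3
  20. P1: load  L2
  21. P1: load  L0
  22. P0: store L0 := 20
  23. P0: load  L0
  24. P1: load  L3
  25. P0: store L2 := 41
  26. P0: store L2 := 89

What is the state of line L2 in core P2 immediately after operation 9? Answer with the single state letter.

  op1 P2: store L1 := 95 → I/I/M on L1; bus BusRdX; mem=50
  op2 P1: load  L1 → I/S/O on L1; bus BusRd; mem=50
  op3 P1: store L1 := 25 → I/M/I on L1; bus BusUpgr Flush; mem=95
  op4 P2: load  L2 → I/I/E on L2; bus BusRd; mem=50
  op5 P1: load  L2 → I/S/S on L2; bus BusRd; mem=50
  op6 P0: store L1 := 26 → M/I/I on L1; bus BusRdX Flush; mem=25
  op7 P2: store L1 := 86 → I/I/M on L1; bus BusRdX Flush; mem=26
  op8 P1: load  L2 → I/S/S on L2; bus (none); mem=50
  op9 P0: load  L2 → S/S/S on L2; bus BusRd; mem=50
  op10 P1: store L3 := 33 → I/M/I on L3; bus BusRdX; mem=70
  op11 P1: store L3 := 77 → I/M/I on L3; bus (none); mem=70
  op12 P2: store L2 := 85 → I/I/M on L2; bus BusUpgr; mem=50
  op13 P1: load  L1 → I/S/O on L1; bus BusRd; mem=26
  op14 P0: store L3 := 97 → M/I/I on L3; bus BusRdX Flush; mem=77
  op15 P0: load  L2 → S/I/O on L2; bus BusRd; mem=50
  op16 P0: load  L3 → M/I/I on L3; bus (none); mem=77
  op17 P0: load  L2 → S/I/O on L2; bus (none); mem=50
  op18 P2: store L1 := 84 → I/I/M on L1; bus BusUpgr; mem=26
  op19 P2: load  L3 → O/I/S on L3; bus BusRd; mem=77
  op20 P1: load  L2 → S/S/O on L2; bus BusRd; mem=50
  op21 P1: load  L0 → I/E/I on L0; bus BusRd; mem=60
  op22 P0: store L0 := 20 → M/I/I on L0; bus BusRdX; mem=60
  op23 P0: load  L0 → M/I/I on L0; bus (none); mem=60
  op24 P1: load  L3 → O/S/S on L3; bus BusRd; mem=77
  op25 P0: store L2 := 41 → M/I/I on L2; bus BusUpgr Flush; mem=85
  op26 P0: store L2 := 89 → M/I/I on L2; bus (none); mem=85

state = S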